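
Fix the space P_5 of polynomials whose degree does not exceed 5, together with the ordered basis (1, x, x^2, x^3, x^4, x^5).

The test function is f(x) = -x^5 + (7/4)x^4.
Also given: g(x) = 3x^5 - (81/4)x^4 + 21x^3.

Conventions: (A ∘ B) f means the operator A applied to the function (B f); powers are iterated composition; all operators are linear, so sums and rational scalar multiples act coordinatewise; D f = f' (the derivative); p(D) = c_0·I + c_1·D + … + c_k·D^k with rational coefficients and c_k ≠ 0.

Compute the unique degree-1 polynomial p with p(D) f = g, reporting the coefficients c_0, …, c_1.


p(D) = -3·I + 3·D, i.e. c_0 = -3, c_1 = 3

D^0 f = -x^5 + (7/4)x^4
D^1 f = -5x^4 + 7x^3
matching coefficients of g against c_0 f + c_1 Df + … from the top degree down determines the c_i
solution: c_0 = -3, c_1 = 3


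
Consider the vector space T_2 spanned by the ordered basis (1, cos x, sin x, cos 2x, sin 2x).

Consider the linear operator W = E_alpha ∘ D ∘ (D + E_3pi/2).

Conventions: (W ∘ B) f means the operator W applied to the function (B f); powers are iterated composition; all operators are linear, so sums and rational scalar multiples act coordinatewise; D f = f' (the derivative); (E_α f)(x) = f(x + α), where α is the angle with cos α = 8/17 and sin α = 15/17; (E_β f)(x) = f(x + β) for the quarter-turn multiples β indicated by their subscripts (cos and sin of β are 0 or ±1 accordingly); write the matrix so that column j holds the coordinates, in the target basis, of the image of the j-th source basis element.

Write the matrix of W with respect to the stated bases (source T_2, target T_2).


the matrix is [[0, 0, 0, 0, 0]; [0, 0, 0, 0, 0]; [0, 0, 0, 0, 0]; [0, 0, 0, 1124/289, -638/289]; [0, 0, 0, 638/289, 1124/289]] (rows listed top to bottom)

image of 1: 0
image of cos x: 0
image of sin x: 0
image of cos 2x: (1124/289)cos 2x + (638/289)sin 2x
image of sin 2x: -(638/289)cos 2x + (1124/289)sin 2x
each image's coordinates form column j of the matrix


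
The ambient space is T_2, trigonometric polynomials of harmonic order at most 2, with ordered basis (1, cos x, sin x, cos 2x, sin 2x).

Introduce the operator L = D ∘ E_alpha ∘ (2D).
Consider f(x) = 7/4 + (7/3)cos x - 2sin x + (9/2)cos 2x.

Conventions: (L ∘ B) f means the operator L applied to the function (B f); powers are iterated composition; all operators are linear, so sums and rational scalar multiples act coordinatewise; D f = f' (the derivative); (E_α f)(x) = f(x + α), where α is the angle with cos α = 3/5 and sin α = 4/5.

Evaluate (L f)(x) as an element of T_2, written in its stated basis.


D f = -2cos x - (7/3)sin x - 9sin 2x
(2D) f = -4cos x - (14/3)sin x - 18sin 2x
E_alpha (2D) f = -(92/15)cos x + (2/5)sin x - (432/25)cos 2x + (126/25)sin 2x
D E_alpha (2D) f = (2/5)cos x + (92/15)sin x + (252/25)cos 2x + (864/25)sin 2x

g(x) = (2/5)cos x + (92/15)sin x + (252/25)cos 2x + (864/25)sin 2x


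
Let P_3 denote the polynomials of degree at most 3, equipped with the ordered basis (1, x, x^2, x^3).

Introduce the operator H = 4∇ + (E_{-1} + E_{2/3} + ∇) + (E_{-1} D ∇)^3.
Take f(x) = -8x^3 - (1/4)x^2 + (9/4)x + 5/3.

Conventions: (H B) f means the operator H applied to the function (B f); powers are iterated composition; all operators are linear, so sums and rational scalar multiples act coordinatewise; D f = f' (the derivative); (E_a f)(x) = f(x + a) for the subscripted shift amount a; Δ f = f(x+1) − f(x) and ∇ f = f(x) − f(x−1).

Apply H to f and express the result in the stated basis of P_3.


∇ f = -24x^2 + (47/2)x - 11/2
(4∇) f = -96x^2 + 94x - 22
E_{-1} f = -8x^3 + (95/4)x^2 - (85/4)x + 43/6
E_{2/3} f = -8x^3 - (65/4)x^2 - (35/4)x + 37/54
∇ f = -24x^2 + (47/2)x - 11/2
(E_{-1} + E_{2/3} + ∇) f = -16x^3 - (33/2)x^2 - (13/2)x + 127/54
∇ f = -24x^2 + (47/2)x - 11/2
D ∇ f = -48x + 47/2
E_{-1} D ∇ f = -48x + 143/2
∇ (E_{-1} D ∇) f = -48
D ∇ (E_{-1} D ∇) f = 0
E_{-1} D ∇ (E_{-1} D ∇) f = 0
∇ (E_{-1} D ∇) (E_{-1} D ∇) f = 0
D ∇ (E_{-1} D ∇) (E_{-1} D ∇) f = 0
E_{-1} D ∇ (E_{-1} D ∇) (E_{-1} D ∇) f = 0
(4∇ + (E_{-1} + E_{2/3} + ∇) + (E_{-1} D ∇)^3) f = -16x^3 - (225/2)x^2 + (175/2)x - 1061/54

the result is g(x) = -16x^3 - (225/2)x^2 + (175/2)x - 1061/54


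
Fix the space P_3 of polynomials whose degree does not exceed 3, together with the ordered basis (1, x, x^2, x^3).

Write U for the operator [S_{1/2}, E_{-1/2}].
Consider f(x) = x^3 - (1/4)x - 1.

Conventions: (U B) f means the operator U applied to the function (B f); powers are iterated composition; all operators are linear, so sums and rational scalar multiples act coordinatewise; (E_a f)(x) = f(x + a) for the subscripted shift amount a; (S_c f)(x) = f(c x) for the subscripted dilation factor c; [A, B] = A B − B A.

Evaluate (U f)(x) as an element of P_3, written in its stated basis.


the image equals g(x) = -(3/16)x^2 + (9/32)x - 3/64

E_{-1/2} f = x^3 - (3/2)x^2 + (1/2)x - 1
S_{1/2} E_{-1/2} f = (1/8)x^3 - (3/8)x^2 + (1/4)x - 1
S_{1/2} f = (1/8)x^3 - (1/8)x - 1
E_{-1/2} S_{1/2} f = (1/8)x^3 - (3/16)x^2 - (1/32)x - 61/64
[S_{1/2}, E_{-1/2}] f = -(3/16)x^2 + (9/32)x - 3/64


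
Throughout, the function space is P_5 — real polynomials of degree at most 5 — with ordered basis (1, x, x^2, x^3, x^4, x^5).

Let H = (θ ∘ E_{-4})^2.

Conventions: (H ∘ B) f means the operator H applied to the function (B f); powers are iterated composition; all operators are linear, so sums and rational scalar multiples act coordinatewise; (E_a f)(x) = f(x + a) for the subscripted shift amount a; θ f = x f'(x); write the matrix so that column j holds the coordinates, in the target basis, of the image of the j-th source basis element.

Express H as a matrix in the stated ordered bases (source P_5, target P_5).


image of 1: 0
image of x: x
image of x^2: 4x^2 - 24x
image of x^3: 9x^3 - 120x^2 + 384x
image of x^4: 16x^4 - 336x^3 + 2304x^2 - 5120x
image of x^5: 25x^5 - 720x^4 + 7680x^3 - 35840x^2 + 61440x
each image's coordinates form column j of the matrix

the matrix is [[0, 0, 0, 0, 0, 0]; [0, 1, -24, 384, -5120, 61440]; [0, 0, 4, -120, 2304, -35840]; [0, 0, 0, 9, -336, 7680]; [0, 0, 0, 0, 16, -720]; [0, 0, 0, 0, 0, 25]] (rows listed top to bottom)


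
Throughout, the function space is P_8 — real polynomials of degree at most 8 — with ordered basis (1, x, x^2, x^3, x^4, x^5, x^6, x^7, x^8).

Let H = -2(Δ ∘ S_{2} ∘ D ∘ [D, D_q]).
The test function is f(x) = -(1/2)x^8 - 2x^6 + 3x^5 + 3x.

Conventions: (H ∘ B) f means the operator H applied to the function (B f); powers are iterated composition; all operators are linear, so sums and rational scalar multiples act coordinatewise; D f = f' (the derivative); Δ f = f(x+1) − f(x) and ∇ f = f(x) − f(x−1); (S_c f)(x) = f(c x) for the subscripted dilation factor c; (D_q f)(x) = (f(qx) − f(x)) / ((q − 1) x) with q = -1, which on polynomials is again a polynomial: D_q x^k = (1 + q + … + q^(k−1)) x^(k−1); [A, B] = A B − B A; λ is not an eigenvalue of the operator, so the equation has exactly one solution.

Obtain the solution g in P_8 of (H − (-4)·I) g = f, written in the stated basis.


write g with unknown coordinates in the stated basis and equate coefficients in (H − (-4)·I) g = f
solving from the highest basis element down gives g = -(1/8)x^8 - (1/2)x^6 + (3/4)x^5 + 480x^4 + 960x^3 + 1104x^2 + (2643/4)x - 3678
check: H g = -1920x^4 - 3840x^3 - 4416x^2 - 2640x + 14712
so H g − (-4)·g = -(1/2)x^8 - 2x^6 + 3x^5 + 3x = f ✓

the image equals g(x) = -(1/8)x^8 - (1/2)x^6 + (3/4)x^5 + 480x^4 + 960x^3 + 1104x^2 + (2643/4)x - 3678


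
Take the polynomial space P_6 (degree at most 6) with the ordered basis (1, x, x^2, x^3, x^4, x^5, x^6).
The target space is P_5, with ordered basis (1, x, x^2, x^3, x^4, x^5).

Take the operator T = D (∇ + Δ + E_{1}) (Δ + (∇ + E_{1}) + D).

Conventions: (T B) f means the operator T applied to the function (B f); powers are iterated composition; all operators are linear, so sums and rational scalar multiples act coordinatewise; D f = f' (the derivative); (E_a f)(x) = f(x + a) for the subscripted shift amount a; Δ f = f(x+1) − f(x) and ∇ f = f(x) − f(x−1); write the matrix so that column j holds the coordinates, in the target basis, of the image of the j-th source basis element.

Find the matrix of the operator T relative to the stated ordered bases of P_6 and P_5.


image of 1: 0
image of x: 1
image of x^2: 2x + 14
image of x^3: 3x^2 + 42x + 78
image of x^4: 4x^3 + 84x^2 + 312x + 108
image of x^5: 5x^4 + 140x^3 + 780x^2 + 540x + 460
image of x^6: 6x^5 + 210x^4 + 1560x^3 + 1620x^2 + 2760x + 606
each image's coordinates form column j of the matrix

the matrix is [[0, 1, 14, 78, 108, 460, 606]; [0, 0, 2, 42, 312, 540, 2760]; [0, 0, 0, 3, 84, 780, 1620]; [0, 0, 0, 0, 4, 140, 1560]; [0, 0, 0, 0, 0, 5, 210]; [0, 0, 0, 0, 0, 0, 6]] (rows listed top to bottom)


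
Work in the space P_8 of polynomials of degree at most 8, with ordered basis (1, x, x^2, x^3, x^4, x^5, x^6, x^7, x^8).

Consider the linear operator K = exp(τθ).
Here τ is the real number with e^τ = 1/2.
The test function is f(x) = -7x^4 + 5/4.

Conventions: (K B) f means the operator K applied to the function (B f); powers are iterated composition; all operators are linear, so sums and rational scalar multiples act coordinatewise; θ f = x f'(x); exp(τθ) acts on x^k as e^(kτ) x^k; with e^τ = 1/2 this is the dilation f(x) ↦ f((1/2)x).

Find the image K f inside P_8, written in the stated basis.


exp(τθ) x^k = e^(kτ) x^k; with e^τ = 1/2 this sends x^k to (1/2)^k x^k
x^4 ↦ 1/16 x^4
applying this coordinatewise to f: exp(τθ) f = -(7/16)x^4 + 5/4

g(x) = -(7/16)x^4 + 5/4


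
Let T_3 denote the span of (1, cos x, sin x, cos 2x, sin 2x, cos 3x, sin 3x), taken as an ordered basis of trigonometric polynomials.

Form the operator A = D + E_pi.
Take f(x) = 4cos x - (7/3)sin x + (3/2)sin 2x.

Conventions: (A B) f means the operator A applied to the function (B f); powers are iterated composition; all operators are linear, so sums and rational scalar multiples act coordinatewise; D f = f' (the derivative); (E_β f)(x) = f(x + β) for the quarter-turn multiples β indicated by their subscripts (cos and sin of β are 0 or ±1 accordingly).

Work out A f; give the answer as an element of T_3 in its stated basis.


D f = -(7/3)cos x - 4sin x + 3cos 2x
E_pi f = -4cos x + (7/3)sin x + (3/2)sin 2x
(D + E_pi) f = -(19/3)cos x - (5/3)sin x + 3cos 2x + (3/2)sin 2x

g(x) = -(19/3)cos x - (5/3)sin x + 3cos 2x + (3/2)sin 2x


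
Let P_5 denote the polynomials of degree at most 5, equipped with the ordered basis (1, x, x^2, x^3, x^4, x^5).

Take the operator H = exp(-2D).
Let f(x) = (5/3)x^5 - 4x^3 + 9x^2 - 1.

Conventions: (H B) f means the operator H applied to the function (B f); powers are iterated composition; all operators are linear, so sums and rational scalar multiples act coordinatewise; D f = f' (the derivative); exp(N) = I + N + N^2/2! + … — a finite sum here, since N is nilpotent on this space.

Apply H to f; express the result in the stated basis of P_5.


order-1 term: -(50/3)x^4 + 24x^2 - 36x
order-2 term: (200/3)x^3 - 48x + 36
order-3 term: -(400/3)x^2 + 32
order-4 term: (400/3)x
order-5 term: -160/3
the series for exp(-2D) f terminates at order 5
exp(-2D) f = (5/3)x^5 - (50/3)x^4 + (188/3)x^3 - (301/3)x^2 + (148/3)x + 41/3

the image equals g(x) = (5/3)x^5 - (50/3)x^4 + (188/3)x^3 - (301/3)x^2 + (148/3)x + 41/3


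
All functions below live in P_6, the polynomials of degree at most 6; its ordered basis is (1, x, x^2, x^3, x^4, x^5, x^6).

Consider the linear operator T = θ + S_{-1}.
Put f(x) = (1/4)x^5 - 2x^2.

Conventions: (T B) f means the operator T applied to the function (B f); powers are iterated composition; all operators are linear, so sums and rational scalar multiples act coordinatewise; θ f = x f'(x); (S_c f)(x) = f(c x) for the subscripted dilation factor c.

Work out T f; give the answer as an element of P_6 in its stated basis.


the result is g(x) = x^5 - 6x^2

θ f = (5/4)x^5 - 4x^2
S_{-1} f = -(1/4)x^5 - 2x^2
(θ + S_{-1}) f = x^5 - 6x^2


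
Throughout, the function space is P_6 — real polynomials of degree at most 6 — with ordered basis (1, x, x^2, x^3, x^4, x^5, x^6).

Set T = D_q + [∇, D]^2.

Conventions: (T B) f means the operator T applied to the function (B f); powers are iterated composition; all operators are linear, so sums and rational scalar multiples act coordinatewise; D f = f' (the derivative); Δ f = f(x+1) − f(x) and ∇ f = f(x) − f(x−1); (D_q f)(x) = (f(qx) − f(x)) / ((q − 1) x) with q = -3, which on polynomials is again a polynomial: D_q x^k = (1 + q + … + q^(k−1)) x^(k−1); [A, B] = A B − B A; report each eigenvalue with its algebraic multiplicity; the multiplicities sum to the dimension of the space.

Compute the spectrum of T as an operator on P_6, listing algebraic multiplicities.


λ = 0 (multiplicity 7)

image of 1: 0
image of x: 1
image of x^2: -2x
image of x^3: 7x^2
image of x^4: -20x^3
image of x^5: 61x^4
image of x^6: -182x^5
the matrix is upper triangular; its diagonal is (0, 0, 0, 0, 0, 0, 0)
for a triangular matrix the eigenvalues are the diagonal entries, with algebraic multiplicity their repetition count


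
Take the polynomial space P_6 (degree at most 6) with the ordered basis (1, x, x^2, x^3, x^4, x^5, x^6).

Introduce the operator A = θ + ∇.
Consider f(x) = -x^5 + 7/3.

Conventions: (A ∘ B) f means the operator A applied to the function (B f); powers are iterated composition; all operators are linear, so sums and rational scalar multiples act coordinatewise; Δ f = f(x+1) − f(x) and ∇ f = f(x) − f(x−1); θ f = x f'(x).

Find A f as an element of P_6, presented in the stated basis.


θ f = -5x^5
∇ f = -5x^4 + 10x^3 - 10x^2 + 5x - 1
(θ + ∇) f = -5x^5 - 5x^4 + 10x^3 - 10x^2 + 5x - 1

the image equals g(x) = -5x^5 - 5x^4 + 10x^3 - 10x^2 + 5x - 1


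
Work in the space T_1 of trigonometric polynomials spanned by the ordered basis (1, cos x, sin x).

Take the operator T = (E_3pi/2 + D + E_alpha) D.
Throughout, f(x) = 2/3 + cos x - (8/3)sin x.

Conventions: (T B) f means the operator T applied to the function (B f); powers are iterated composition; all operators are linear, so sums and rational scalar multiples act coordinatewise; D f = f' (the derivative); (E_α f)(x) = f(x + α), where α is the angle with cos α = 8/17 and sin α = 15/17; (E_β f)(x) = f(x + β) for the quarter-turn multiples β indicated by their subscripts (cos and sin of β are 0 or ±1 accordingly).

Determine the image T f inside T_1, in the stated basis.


D f = -(8/3)cos x - sin x
E_3pi/2 D f = cos x - (8/3)sin x
D D f = -cos x + (8/3)sin x
E_alpha D f = -(109/51)cos x + (32/17)sin x
(E_3pi/2 + D + E_alpha) D f = -(109/51)cos x + (32/17)sin x

the image equals g(x) = -(109/51)cos x + (32/17)sin x


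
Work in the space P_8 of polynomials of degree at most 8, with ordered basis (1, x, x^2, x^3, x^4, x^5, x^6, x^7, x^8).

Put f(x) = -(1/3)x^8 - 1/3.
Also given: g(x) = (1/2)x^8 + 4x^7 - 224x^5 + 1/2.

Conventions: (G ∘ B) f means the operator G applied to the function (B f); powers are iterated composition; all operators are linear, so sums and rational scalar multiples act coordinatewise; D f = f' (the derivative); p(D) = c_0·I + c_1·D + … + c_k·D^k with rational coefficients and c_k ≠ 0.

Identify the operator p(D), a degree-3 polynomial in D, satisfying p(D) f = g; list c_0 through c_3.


p(D) = -(3/2)·I − (3/2)·D + 2·D^3, i.e. c_0 = -3/2, c_1 = -3/2, c_2 = 0, c_3 = 2

D^0 f = -(1/3)x^8 - 1/3
D^1 f = -(8/3)x^7
D^2 f = -(56/3)x^6
D^3 f = -112x^5
matching coefficients of g against c_0 f + c_1 Df + … from the top degree down determines the c_i
solution: c_0 = -3/2, c_1 = -3/2, c_2 = 0, c_3 = 2


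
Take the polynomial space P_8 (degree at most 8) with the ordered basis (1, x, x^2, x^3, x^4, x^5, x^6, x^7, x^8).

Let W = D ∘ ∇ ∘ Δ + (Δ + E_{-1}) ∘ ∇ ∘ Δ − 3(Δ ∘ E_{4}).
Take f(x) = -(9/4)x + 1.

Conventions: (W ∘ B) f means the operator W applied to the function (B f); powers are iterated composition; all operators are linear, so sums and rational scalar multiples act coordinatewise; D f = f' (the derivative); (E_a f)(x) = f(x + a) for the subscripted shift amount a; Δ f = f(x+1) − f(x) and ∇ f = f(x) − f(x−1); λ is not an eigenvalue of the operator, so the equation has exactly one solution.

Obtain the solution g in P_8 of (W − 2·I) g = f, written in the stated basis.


write g with unknown coordinates in the stated basis and equate coefficients in (W − 2·I) g = f
solving from the highest basis element down gives g = (9/8)x - 35/16
check: W g = -27/8
so W g − 2·g = -(9/4)x + 1 = f ✓

g(x) = (9/8)x - 35/16


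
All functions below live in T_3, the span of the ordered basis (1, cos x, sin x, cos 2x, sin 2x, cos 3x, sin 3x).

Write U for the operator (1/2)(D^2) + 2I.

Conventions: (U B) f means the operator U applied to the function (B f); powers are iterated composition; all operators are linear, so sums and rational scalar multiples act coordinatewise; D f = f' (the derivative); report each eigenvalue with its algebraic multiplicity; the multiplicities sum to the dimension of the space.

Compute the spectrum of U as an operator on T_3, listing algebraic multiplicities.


image of 1: 2
image of cos x: (3/2)cos x
image of sin x: (3/2)sin x
image of cos 2x: 0
image of sin 2x: 0
image of cos 3x: -(5/2)cos 3x
image of sin 3x: -(5/2)sin 3x
the matrix is diagonal; its diagonal is (2, 3/2, 3/2, 0, 0, -5/2, -5/2)
for a triangular matrix the eigenvalues are the diagonal entries, with algebraic multiplicity their repetition count

λ = -5/2 (multiplicity 2), λ = 0 (multiplicity 2), λ = 3/2 (multiplicity 2), λ = 2 (multiplicity 1)


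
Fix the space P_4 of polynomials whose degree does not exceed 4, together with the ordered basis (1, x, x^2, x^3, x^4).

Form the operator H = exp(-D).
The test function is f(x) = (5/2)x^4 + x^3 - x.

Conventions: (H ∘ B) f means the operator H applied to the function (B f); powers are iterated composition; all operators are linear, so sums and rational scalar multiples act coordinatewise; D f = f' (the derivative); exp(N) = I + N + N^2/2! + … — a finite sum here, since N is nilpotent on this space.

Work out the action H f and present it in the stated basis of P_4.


order-1 term: -10x^3 - 3x^2 + 1
order-2 term: 15x^2 + 3x
order-3 term: -10x - 1
order-4 term: 5/2
the series for exp(-D) f terminates at order 4
exp(-D) f = (5/2)x^4 - 9x^3 + 12x^2 - 8x + 5/2

the result is g(x) = (5/2)x^4 - 9x^3 + 12x^2 - 8x + 5/2


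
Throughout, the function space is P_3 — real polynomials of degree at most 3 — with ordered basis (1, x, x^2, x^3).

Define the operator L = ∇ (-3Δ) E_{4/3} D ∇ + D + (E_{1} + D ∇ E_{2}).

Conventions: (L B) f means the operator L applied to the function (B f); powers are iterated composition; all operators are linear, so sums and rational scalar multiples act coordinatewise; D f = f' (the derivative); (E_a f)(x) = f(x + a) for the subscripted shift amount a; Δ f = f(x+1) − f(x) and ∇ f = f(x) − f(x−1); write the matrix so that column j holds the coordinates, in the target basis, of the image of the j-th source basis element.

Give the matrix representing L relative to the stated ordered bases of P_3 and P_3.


image of 1: 1
image of x: x + 2
image of x^2: x^2 + 4x + 3
image of x^3: x^3 + 6x^2 + 9x + 10
each image's coordinates form column j of the matrix

the matrix is [[1, 2, 3, 10]; [0, 1, 4, 9]; [0, 0, 1, 6]; [0, 0, 0, 1]] (rows listed top to bottom)


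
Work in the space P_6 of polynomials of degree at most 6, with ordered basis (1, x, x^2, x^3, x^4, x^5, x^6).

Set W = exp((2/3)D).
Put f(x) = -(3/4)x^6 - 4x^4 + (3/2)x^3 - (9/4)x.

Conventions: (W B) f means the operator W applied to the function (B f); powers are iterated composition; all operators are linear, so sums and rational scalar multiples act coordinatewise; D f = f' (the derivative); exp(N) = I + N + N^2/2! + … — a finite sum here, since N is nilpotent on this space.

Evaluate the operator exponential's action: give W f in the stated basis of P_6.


the result is g(x) = -(3/4)x^6 - 3x^5 - 9x^4 - (245/18)x^3 - (89/9)x^2 - (67/12)x - 929/486

order-1 term: -3x^5 - (32/3)x^3 + 3x^2 - 3/2
order-2 term: -5x^4 - (32/3)x^2 + 2x
order-3 term: -(40/9)x^3 - (128/27)x + 4/9
order-4 term: -(20/9)x^2 - 64/81
order-5 term: -(16/27)x
order-6 term: -16/243
the series for exp((2/3)D) f terminates at order 6
exp((2/3)D) f = -(3/4)x^6 - 3x^5 - 9x^4 - (245/18)x^3 - (89/9)x^2 - (67/12)x - 929/486


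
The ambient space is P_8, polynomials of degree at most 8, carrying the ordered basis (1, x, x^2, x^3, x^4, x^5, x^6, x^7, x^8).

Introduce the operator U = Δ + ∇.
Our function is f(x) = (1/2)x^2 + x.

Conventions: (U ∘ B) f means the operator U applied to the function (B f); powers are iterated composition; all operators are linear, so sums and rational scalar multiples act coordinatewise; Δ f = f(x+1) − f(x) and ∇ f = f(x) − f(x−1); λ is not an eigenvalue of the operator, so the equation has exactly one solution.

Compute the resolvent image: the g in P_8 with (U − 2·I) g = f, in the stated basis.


the image equals g(x) = -(1/4)x^2 - x - 1

write g with unknown coordinates in the stated basis and equate coefficients in (U − 2·I) g = f
solving from the highest basis element down gives g = -(1/4)x^2 - x - 1
check: U g = -x - 2
so U g − 2·g = (1/2)x^2 + x = f ✓


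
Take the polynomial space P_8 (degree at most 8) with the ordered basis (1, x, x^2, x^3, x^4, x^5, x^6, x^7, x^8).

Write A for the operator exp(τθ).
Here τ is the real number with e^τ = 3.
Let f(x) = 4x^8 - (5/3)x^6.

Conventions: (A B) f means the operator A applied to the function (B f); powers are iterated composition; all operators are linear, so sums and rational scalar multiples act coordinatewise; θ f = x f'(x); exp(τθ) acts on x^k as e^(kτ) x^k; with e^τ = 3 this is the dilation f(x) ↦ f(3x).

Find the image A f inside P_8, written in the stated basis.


exp(τθ) x^k = e^(kτ) x^k; with e^τ = 3 this sends x^k to 3^k x^k
x^6 ↦ 729 x^6
x^8 ↦ 6561 x^8
applying this coordinatewise to f: exp(τθ) f = 26244x^8 - 1215x^6

the image equals g(x) = 26244x^8 - 1215x^6


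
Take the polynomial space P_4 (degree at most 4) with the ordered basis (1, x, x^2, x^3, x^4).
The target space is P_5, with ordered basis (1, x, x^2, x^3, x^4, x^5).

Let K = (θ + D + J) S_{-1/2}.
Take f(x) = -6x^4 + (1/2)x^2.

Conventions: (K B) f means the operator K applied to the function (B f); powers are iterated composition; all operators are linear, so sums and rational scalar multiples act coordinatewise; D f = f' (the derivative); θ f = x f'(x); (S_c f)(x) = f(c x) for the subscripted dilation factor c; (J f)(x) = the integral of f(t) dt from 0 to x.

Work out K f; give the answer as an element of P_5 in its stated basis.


S_{-1/2} f = -(3/8)x^4 + (1/8)x^2
θ S_{-1/2} f = -(3/2)x^4 + (1/4)x^2
D S_{-1/2} f = -(3/2)x^3 + (1/4)x
J S_{-1/2} f = -(3/40)x^5 + (1/24)x^3
(θ + D + J) S_{-1/2} f = -(3/40)x^5 - (3/2)x^4 - (35/24)x^3 + (1/4)x^2 + (1/4)x

g(x) = -(3/40)x^5 - (3/2)x^4 - (35/24)x^3 + (1/4)x^2 + (1/4)x


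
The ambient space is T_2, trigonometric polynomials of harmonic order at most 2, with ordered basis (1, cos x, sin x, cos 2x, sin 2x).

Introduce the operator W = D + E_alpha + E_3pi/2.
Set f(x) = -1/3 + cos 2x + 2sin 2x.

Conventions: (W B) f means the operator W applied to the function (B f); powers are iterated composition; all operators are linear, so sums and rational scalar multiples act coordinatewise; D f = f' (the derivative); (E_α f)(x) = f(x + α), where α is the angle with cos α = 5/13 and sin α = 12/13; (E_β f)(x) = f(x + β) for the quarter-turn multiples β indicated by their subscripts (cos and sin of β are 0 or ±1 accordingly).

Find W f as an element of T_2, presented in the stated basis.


the image equals g(x) = -2/3 + (628/169)cos 2x - (1034/169)sin 2x

D f = 4cos 2x - 2sin 2x
E_alpha f = -1/3 + (121/169)cos 2x - (358/169)sin 2x
E_3pi/2 f = -1/3 - cos 2x - 2sin 2x
(D + E_alpha + E_3pi/2) f = -2/3 + (628/169)cos 2x - (1034/169)sin 2x


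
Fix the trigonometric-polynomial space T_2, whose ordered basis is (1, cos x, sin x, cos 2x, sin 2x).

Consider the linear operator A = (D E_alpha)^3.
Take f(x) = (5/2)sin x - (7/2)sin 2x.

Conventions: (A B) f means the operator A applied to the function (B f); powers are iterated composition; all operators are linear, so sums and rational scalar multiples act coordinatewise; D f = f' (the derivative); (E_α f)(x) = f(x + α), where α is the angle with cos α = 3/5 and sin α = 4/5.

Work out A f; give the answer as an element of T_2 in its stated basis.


E_alpha f = 2cos x + (3/2)sin x - (84/25)cos 2x + (49/50)sin 2x
D E_alpha f = (3/2)cos x - 2sin x + (49/25)cos 2x + (168/25)sin 2x
E_alpha (D E_alpha) f = -(7/10)cos x - (12/5)sin x + (3689/625)cos 2x - (2352/625)sin 2x
D E_alpha (D E_alpha) f = -(12/5)cos x + (7/10)sin x - (4704/625)cos 2x - (7378/625)sin 2x
E_alpha (D E_alpha) (D E_alpha) f = -(22/25)cos x + (117/50)sin x - (144144/15625)cos 2x + (164542/15625)sin 2x
D E_alpha (D E_alpha) (D E_alpha) f = (117/50)cos x + (22/25)sin x + (329084/15625)cos 2x + (288288/15625)sin 2x

the result is g(x) = (117/50)cos x + (22/25)sin x + (329084/15625)cos 2x + (288288/15625)sin 2x


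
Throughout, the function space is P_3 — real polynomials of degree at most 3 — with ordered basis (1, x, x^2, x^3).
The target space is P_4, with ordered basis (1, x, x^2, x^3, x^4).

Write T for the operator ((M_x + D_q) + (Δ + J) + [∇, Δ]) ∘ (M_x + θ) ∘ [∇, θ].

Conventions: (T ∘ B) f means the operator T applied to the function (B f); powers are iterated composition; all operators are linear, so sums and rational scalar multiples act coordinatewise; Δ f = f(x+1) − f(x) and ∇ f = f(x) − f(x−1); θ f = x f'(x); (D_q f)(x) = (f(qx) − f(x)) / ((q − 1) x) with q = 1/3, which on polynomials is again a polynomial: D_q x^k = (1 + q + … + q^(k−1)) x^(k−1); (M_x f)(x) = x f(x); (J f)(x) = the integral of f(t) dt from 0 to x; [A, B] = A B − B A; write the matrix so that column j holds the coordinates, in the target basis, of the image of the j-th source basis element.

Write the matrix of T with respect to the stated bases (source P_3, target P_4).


the matrix is [[0, 2, 2, -3]; [0, 0, 20/3, 9]; [0, 3/2, 0, 53/6]; [0, 0, 8/3, 0]; [0, 0, 0, 15/4]] (rows listed top to bottom)

image of 1: 0
image of x: (3/2)x^2 + 2
image of x^2: (8/3)x^3 + (20/3)x + 2
image of x^3: (15/4)x^4 + (53/6)x^2 + 9x - 3
each image's coordinates form column j of the matrix


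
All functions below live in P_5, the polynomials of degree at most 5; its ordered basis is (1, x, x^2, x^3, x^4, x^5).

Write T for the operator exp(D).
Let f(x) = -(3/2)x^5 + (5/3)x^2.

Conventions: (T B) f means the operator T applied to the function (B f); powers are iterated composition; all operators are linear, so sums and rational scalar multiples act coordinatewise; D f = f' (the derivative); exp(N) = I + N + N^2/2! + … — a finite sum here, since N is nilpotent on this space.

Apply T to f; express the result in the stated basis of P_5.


the result is g(x) = -(3/2)x^5 - (15/2)x^4 - 15x^3 - (40/3)x^2 - (25/6)x + 1/6

order-1 term: -(15/2)x^4 + (10/3)x
order-2 term: -15x^3 + 5/3
order-3 term: -15x^2
order-4 term: -(15/2)x
order-5 term: -3/2
the series for exp(D) f terminates at order 5
exp(D) f = -(3/2)x^5 - (15/2)x^4 - 15x^3 - (40/3)x^2 - (25/6)x + 1/6


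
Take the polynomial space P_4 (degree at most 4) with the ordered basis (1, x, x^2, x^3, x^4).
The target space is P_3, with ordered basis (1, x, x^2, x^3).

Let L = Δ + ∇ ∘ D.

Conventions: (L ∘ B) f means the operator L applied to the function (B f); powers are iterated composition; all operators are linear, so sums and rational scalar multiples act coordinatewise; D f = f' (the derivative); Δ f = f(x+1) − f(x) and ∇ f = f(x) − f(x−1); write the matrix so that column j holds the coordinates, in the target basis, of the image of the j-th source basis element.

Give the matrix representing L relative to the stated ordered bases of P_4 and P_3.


the matrix is [[0, 1, 3, -2, 5]; [0, 0, 2, 9, -8]; [0, 0, 0, 3, 18]; [0, 0, 0, 0, 4]] (rows listed top to bottom)

image of 1: 0
image of x: 1
image of x^2: 2x + 3
image of x^3: 3x^2 + 9x - 2
image of x^4: 4x^3 + 18x^2 - 8x + 5
each image's coordinates form column j of the matrix


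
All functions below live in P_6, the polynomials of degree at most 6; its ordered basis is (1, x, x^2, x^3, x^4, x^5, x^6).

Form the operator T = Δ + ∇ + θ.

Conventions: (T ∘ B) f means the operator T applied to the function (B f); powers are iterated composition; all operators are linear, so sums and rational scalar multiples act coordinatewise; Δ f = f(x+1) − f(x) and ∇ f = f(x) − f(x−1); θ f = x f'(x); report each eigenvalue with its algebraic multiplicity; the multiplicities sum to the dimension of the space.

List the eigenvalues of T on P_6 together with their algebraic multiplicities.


image of 1: 0
image of x: x + 2
image of x^2: 2x^2 + 4x
image of x^3: 3x^3 + 6x^2 + 2
image of x^4: 4x^4 + 8x^3 + 8x
image of x^5: 5x^5 + 10x^4 + 20x^2 + 2
image of x^6: 6x^6 + 12x^5 + 40x^3 + 12x
the matrix is upper triangular; its diagonal is (0, 1, 2, 3, 4, 5, 6)
for a triangular matrix the eigenvalues are the diagonal entries, with algebraic multiplicity their repetition count

λ = 0 (multiplicity 1), λ = 1 (multiplicity 1), λ = 2 (multiplicity 1), λ = 3 (multiplicity 1), λ = 4 (multiplicity 1), λ = 5 (multiplicity 1), λ = 6 (multiplicity 1)


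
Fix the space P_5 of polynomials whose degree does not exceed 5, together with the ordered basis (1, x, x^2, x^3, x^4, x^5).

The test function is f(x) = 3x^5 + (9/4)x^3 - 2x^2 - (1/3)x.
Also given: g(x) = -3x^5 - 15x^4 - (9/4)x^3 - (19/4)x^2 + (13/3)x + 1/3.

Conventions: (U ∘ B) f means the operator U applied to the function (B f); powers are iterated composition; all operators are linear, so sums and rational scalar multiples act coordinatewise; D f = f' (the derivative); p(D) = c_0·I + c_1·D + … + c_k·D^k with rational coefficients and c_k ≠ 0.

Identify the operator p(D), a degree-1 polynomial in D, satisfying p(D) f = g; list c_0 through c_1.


D^0 f = 3x^5 + (9/4)x^3 - 2x^2 - (1/3)x
D^1 f = 15x^4 + (27/4)x^2 - 4x - 1/3
matching coefficients of g against c_0 f + c_1 Df + … from the top degree down determines the c_i
solution: c_0 = -1, c_1 = -1

c_0 = -1, c_1 = -1


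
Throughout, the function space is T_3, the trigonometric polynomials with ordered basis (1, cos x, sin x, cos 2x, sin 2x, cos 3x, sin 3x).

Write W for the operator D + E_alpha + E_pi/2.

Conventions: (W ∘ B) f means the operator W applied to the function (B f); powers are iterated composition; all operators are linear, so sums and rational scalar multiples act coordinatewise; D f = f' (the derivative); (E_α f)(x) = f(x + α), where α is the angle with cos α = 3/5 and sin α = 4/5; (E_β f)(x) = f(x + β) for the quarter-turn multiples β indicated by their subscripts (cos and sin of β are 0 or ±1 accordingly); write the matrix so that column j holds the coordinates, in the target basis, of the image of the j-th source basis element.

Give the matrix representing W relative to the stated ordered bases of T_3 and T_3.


image of 1: 2
image of cos x: (3/5)cos x - (14/5)sin x
image of sin x: (14/5)cos x + (3/5)sin x
image of cos 2x: -(32/25)cos 2x - (74/25)sin 2x
image of sin 2x: (74/25)cos 2x - (32/25)sin 2x
image of cos 3x: -(117/125)cos 3x - (294/125)sin 3x
image of sin 3x: (294/125)cos 3x - (117/125)sin 3x
each image's coordinates form column j of the matrix

the matrix is [[2, 0, 0, 0, 0, 0, 0]; [0, 3/5, 14/5, 0, 0, 0, 0]; [0, -14/5, 3/5, 0, 0, 0, 0]; [0, 0, 0, -32/25, 74/25, 0, 0]; [0, 0, 0, -74/25, -32/25, 0, 0]; [0, 0, 0, 0, 0, -117/125, 294/125]; [0, 0, 0, 0, 0, -294/125, -117/125]] (rows listed top to bottom)


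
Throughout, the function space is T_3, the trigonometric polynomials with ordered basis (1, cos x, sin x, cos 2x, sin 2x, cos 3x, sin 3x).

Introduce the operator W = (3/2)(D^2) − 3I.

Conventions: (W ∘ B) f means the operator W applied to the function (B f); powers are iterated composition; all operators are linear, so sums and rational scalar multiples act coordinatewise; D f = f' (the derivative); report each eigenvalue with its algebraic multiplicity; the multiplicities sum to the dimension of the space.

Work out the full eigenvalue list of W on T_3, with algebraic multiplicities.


λ = -33/2 (multiplicity 2), λ = -9 (multiplicity 2), λ = -9/2 (multiplicity 2), λ = -3 (multiplicity 1)

image of 1: -3
image of cos x: -(9/2)cos x
image of sin x: -(9/2)sin x
image of cos 2x: -9cos 2x
image of sin 2x: -9sin 2x
image of cos 3x: -(33/2)cos 3x
image of sin 3x: -(33/2)sin 3x
the matrix is diagonal; its diagonal is (-3, -9/2, -9/2, -9, -9, -33/2, -33/2)
for a triangular matrix the eigenvalues are the diagonal entries, with algebraic multiplicity their repetition count


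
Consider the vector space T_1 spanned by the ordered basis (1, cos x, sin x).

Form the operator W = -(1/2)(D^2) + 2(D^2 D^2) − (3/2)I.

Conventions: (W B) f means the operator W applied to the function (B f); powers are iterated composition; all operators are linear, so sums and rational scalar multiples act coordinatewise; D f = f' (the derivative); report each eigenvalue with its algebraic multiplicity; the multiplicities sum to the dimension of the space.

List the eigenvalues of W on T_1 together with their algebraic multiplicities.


image of 1: -3/2
image of cos x: cos x
image of sin x: sin x
the matrix is diagonal; its diagonal is (-3/2, 1, 1)
for a triangular matrix the eigenvalues are the diagonal entries, with algebraic multiplicity their repetition count

λ = -3/2 (multiplicity 1), λ = 1 (multiplicity 2)


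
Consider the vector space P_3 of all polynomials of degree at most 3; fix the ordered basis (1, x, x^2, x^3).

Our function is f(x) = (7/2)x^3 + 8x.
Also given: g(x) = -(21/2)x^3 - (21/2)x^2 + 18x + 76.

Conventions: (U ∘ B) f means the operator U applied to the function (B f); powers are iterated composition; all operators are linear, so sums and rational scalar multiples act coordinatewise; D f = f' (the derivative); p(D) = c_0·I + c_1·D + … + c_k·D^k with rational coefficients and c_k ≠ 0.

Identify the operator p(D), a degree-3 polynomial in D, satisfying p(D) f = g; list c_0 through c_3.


c_0 = -3, c_1 = -1, c_2 = 2, c_3 = 4

D^0 f = (7/2)x^3 + 8x
D^1 f = (21/2)x^2 + 8
D^2 f = 21x
D^3 f = 21
matching coefficients of g against c_0 f + c_1 Df + … from the top degree down determines the c_i
solution: c_0 = -3, c_1 = -1, c_2 = 2, c_3 = 4


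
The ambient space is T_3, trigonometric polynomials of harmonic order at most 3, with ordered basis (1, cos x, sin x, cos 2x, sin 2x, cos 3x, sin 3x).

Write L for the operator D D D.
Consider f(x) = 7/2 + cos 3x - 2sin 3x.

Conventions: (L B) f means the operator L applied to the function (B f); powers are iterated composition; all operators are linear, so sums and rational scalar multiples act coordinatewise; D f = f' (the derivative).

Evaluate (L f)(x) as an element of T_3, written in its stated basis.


D f = -6cos 3x - 3sin 3x
D D f = -9cos 3x + 18sin 3x
D D D f = 54cos 3x + 27sin 3x

g(x) = 54cos 3x + 27sin 3x


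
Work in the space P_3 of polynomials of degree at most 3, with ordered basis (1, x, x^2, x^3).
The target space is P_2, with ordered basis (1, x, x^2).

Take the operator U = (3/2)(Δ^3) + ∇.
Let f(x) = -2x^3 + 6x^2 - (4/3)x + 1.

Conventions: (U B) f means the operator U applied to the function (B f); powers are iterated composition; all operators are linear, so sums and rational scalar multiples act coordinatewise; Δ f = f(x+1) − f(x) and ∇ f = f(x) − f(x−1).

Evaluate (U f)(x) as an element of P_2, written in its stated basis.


the image equals g(x) = -6x^2 + 18x - 82/3

Δ f = -6x^2 + 6x + 8/3
Δ Δ f = -12x
Δ Δ Δ f = -12
((3/2)(Δ^3)) f = -18
∇ f = -6x^2 + 18x - 28/3
((3/2)(Δ^3) + ∇) f = -6x^2 + 18x - 82/3


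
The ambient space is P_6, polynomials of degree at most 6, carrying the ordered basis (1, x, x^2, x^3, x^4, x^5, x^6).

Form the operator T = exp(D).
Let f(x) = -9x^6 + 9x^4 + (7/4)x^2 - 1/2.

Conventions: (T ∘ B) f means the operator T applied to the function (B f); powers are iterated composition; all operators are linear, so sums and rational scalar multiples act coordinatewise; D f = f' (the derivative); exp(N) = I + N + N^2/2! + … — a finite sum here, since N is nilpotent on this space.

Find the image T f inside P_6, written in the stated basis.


order-1 term: -54x^5 + 36x^3 + (7/2)x
order-2 term: -135x^4 + 54x^2 + 7/4
order-3 term: -180x^3 + 36x
order-4 term: -135x^2 + 9
order-5 term: -54x
order-6 term: -9
the series for exp(D) f terminates at order 6
exp(D) f = -9x^6 - 54x^5 - 126x^4 - 144x^3 - (317/4)x^2 - (29/2)x + 5/4

g(x) = -9x^6 - 54x^5 - 126x^4 - 144x^3 - (317/4)x^2 - (29/2)x + 5/4


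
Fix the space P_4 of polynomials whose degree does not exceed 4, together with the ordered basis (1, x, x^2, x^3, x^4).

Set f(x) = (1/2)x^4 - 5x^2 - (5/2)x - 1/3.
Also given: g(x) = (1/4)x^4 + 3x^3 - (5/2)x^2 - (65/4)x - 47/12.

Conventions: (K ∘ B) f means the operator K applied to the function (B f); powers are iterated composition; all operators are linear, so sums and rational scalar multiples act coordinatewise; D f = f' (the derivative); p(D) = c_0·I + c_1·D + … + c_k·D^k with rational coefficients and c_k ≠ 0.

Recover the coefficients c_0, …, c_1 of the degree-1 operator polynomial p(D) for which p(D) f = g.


c_0 = 1/2, c_1 = 3/2

D^0 f = (1/2)x^4 - 5x^2 - (5/2)x - 1/3
D^1 f = 2x^3 - 10x - 5/2
matching coefficients of g against c_0 f + c_1 Df + … from the top degree down determines the c_i
solution: c_0 = 1/2, c_1 = 3/2


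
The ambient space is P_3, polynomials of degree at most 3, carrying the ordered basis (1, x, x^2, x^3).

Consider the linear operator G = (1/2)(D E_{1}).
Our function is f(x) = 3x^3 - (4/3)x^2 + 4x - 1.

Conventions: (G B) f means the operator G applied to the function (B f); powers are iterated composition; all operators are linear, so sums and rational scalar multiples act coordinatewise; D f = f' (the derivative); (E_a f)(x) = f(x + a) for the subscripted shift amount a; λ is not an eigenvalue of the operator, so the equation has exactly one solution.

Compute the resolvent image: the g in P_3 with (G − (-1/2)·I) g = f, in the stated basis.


write g with unknown coordinates in the stated basis and equate coefficients in (G − (-1/2)·I) g = f
solving from the highest basis element down gives g = 6x^3 - (62/3)x^2 + (40/3)x + 8
check: G g = 9x^2 - (8/3)x - 5
so G g − (-1/2)·g = 3x^3 - (4/3)x^2 + 4x - 1 = f ✓

the result is g(x) = 6x^3 - (62/3)x^2 + (40/3)x + 8


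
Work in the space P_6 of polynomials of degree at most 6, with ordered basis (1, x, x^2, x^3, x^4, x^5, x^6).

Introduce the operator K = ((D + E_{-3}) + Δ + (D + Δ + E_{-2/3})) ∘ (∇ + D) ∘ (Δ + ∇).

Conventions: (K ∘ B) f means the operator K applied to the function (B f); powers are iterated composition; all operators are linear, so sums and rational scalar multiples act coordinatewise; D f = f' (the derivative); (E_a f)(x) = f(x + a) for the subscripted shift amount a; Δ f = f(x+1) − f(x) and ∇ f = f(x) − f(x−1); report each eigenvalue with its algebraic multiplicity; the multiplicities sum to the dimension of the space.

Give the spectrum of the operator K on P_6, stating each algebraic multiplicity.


λ = 0 (multiplicity 7)

image of 1: 0
image of x: 0
image of x^2: 16
image of x^3: 48x - 4
image of x^4: 96x^2 - 16x + 1768/3
image of x^5: 160x^3 - 40x^2 + (8840/3)x - 73720/27
image of x^6: 240x^4 - 80x^3 + 8840x^2 - (147440/9)x + 465244/27
the matrix is upper triangular; its diagonal is (0, 0, 0, 0, 0, 0, 0)
for a triangular matrix the eigenvalues are the diagonal entries, with algebraic multiplicity their repetition count


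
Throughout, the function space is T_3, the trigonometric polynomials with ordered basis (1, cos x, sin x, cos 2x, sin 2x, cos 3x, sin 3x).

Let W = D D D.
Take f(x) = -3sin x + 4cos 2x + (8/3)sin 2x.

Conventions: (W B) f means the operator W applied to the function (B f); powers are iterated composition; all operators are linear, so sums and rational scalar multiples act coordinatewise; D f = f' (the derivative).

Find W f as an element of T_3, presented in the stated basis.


the image equals g(x) = 3cos x - (64/3)cos 2x + 32sin 2x

D f = -3cos x + (16/3)cos 2x - 8sin 2x
D D f = 3sin x - 16cos 2x - (32/3)sin 2x
D D D f = 3cos x - (64/3)cos 2x + 32sin 2x
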